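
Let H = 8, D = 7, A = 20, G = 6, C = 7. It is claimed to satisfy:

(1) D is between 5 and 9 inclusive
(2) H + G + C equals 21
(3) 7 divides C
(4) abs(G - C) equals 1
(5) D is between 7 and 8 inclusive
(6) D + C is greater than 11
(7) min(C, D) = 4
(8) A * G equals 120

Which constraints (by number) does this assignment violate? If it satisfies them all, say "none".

Violated: 7.

(1) D = 7 lies in [5, 9] — OK.
(2) H + G + C = 8 + 6 + 7 = 21 — OK.
(3) 7 / 7 = 1, so 7 divides 7 — OK.
(4) abs(6 - 7) = 1 — OK.
(5) D = 7 lies in [7, 8] — OK.
(6) D + C = 7 + 7 = 14; 14 > 11 — OK.
(7) min(7, 7) = 7, not 4 — violated.
(8) A * G = 20 * 6 = 120 — OK.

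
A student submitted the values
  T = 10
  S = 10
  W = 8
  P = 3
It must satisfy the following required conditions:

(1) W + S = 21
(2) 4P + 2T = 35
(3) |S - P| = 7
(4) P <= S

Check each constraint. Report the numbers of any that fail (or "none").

No — constraints 1 and 2 are not satisfied.

(1) W + S = 8 + 10 = 18, not 21  no
(2) 4P + 2T = 4(3) + 2(10) = 32, not 35  no
(3) |10 - 3| = 7  yes
(4) P = 3, S = 10; 3 ≤ 10  yes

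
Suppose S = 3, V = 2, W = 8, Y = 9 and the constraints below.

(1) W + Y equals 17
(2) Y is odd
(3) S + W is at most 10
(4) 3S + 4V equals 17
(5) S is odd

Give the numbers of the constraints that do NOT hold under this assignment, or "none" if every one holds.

(1) W + Y = 8 + 9 = 17 — OK.
(2) Y = 9 is odd — OK.
(3) S + W = 3 + 8 = 11; 11 > 10, bound 10 not met — violated.
(4) 3S + 4V = 3(3) + 4(2) = 17 — OK.
(5) S = 3 is odd — OK.

The assignment fails constraint 3.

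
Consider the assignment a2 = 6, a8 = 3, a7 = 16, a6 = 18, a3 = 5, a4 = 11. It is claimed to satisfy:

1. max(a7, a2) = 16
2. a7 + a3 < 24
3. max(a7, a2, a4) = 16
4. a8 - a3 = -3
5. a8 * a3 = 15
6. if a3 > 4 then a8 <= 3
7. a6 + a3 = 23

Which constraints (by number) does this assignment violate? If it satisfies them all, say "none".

1. max(16, 6) = 16 — OK.
2. a7 + a3 = 16 + 5 = 21; 21 < 24 — OK.
3. max(16, 6, 11) = 16 — OK.
4. a8 - a3 = 3 - 5 = -2, not -3 — violated.
5. a8 * a3 = 3 * 5 = 15 — OK.
6. a3 = 5 > 4, so we need a8 ≤ 3; a8 = 3 ≤ 3 — OK.
7. a6 + a3 = 18 + 5 = 23 — OK.

Constraint 4 is violated.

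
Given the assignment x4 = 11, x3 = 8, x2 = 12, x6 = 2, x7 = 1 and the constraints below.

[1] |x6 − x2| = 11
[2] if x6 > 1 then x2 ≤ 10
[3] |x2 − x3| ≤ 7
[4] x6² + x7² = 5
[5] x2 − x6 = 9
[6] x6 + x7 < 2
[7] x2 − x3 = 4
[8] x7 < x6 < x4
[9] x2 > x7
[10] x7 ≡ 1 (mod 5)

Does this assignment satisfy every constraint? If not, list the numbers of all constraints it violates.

The assignment fails constraints 1, 2, 5, and 6.

[1] |2 − 12| = 10, not 11 — violated.
[2] x6 = 2 > 1, so we need x2 ≤ 10; but x2 = 12 > 10 — violated.
[3] |12 − 8| = 4; 4 ≤ 7 — OK.
[4] x6² + x7² = 2² + 1² = 4 + 1 = 5 — OK.
[5] x2 − x6 = 12 − 2 = 10, not 9 — violated.
[6] x6 + x7 = 2 + 1 = 3; 3 ≥ 2, bound 2 not met — violated.
[7] x2 − x3 = 12 − 8 = 4 — OK.
[8] values 1 < 2 < 11 — OK.
[9] x2 = 12, x7 = 1; 12 > 1 — OK.
[10] 1 mod 5 = 1 — OK.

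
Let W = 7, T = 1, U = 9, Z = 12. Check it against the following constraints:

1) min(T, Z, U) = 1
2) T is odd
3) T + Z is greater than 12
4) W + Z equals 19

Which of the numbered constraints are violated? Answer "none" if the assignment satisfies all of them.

All constraints are satisfied.

1) min(1, 12, 9) = 1 — holds.
2) T = 1 is odd — holds.
3) T + Z = 1 + 12 = 13; 13 > 12 — holds.
4) W + Z = 7 + 12 = 19 — holds.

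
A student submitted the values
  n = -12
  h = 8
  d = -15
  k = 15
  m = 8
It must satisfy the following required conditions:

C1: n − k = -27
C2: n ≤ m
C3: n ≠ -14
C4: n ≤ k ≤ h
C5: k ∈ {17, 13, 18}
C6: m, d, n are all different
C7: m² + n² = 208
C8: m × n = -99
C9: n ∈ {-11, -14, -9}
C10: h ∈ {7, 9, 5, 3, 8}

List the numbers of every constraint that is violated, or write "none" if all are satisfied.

C1: n − k = -12 − 15 = -27  yes
C2: n = -12, m = 8; -12 ≤ 8  yes
C3: n = -12, and -12 ≠ -14  yes
C4: values -12, 15, 8; k = 15 is not ≤ h = 8  no
C5: k = 15 is not in {17, 13, 18}  no
C6: values 8, -15, -12 are pairwise distinct  yes
C7: m² + n² = 8² + (-12)² = 64 + 144 = 208  yes
C8: m × n = 8 × (-12) = -96, not -99  no
C9: n = -12 is not in {-11, -14, -9}  no
C10: h = 8 is in {7, 9, 5, 3, 8}  yes

Constraints 4, 5, 8, 9 are violated.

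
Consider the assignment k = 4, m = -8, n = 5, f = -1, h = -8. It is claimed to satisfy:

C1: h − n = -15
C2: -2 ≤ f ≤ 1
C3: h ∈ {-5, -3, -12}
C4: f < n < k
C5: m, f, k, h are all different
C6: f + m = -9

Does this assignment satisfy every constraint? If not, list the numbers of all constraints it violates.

C1: h − n = -8 − 5 = -13, not -15  no
C2: f = -1 lies in [-2, 1]  yes
C3: h = -8 is not in {-5, -3, -12}  no
C4: values -1, 5, 4; n = 5 is not < k = 4  no
C5: m = h = -8, not all different  no
C6: f + m = -1 + (-8) = -9  yes

Constraints 1, 3, 4, and 5 are violated.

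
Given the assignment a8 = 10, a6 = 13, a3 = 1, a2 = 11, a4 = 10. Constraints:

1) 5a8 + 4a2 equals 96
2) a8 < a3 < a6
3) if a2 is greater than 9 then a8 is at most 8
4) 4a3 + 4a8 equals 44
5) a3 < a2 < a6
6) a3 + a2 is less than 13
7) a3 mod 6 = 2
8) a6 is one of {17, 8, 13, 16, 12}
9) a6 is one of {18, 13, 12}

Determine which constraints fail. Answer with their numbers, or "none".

No — constraints 1, 2, 3, and 7 are not satisfied.

1) 5a8 + 4a2 = 5(10) + 4(11) = 94, not 96 — does not hold.
2) values 10, 1, 13; a8 = 10 is not < a3 = 1 — does not hold.
3) a2 = 11 > 9, so we need a8 ≤ 8; but a8 = 10 > 8 — does not hold.
4) 4a3 + 4a8 = 4(1) + 4(10) = 44 — holds.
5) values 1 < 11 < 13 — holds.
6) a3 + a2 = 1 + 11 = 12; 12 < 13 — holds.
7) 1 mod 6 = 1, not 2 — does not hold.
8) a6 = 13 is in {17, 8, 13, 16, 12} — holds.
9) a6 = 13 is in {18, 13, 12} — holds.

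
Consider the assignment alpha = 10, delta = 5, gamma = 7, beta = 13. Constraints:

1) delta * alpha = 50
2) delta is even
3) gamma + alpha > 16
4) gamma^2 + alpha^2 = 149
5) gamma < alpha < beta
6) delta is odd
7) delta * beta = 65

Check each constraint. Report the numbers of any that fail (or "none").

1) delta * alpha = 5 * 10 = 50 — holds.
2) delta = 5 is odd — fails.
3) gamma + alpha = 7 + 10 = 17; 17 > 16 — holds.
4) gamma^2 + alpha^2 = 7^2 + 10^2 = 49 + 100 = 149 — holds.
5) values 7 < 10 < 13 — holds.
6) delta = 5 is odd — holds.
7) delta * beta = 5 * 13 = 65 — holds.

Violated: 2.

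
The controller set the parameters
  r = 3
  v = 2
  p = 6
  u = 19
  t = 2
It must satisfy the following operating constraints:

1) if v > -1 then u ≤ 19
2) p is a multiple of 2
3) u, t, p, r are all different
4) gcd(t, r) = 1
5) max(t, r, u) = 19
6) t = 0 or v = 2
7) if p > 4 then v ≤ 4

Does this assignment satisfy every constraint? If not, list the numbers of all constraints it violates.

1) v = 2 > -1, so we need u ≤ 19; u = 19 ≤ 19  ✔
2) 6 / 2 = 3, so 2 divides 6  ✔
3) values 19, 2, 6, 3 are pairwise distinct  ✔
4) gcd(2, 3) = 1  ✔
5) max(2, 3, 19) = 19  ✔
6) t = 2 ≠ 0, but v = 2 = 2 (second disjunct)  ✔
7) p = 6 > 4, so we need v ≤ 4; v = 2 ≤ 4  ✔

All constraints are satisfied.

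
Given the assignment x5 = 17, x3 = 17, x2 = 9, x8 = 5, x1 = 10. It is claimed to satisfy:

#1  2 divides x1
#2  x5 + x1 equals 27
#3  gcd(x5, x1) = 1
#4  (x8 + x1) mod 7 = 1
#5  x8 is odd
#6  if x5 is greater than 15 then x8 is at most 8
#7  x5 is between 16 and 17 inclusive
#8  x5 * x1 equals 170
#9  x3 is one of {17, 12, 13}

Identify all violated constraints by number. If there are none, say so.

#1 10 / 2 = 5, so 2 divides 10  true
#2 x5 + x1 = 17 + 10 = 27  true
#3 gcd(17, 10) = 1  true
#4 x8 + x1 = 15; 15 mod 7 = 1  true
#5 x8 = 5 is odd  true
#6 x5 = 17 > 15, so we need x8 ≤ 8; x8 = 5 ≤ 8  true
#7 x5 = 17 lies in [16, 17]  true
#8 x5 * x1 = 17 * 10 = 170  true
#9 x3 = 17 is in {17, 12, 13}  true

No violations.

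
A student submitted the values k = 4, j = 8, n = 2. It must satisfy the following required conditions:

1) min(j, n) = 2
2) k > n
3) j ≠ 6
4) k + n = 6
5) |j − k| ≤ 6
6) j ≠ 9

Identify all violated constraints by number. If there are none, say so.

1) min(8, 2) = 2  true
2) k = 4, n = 2; 4 > 2  true
3) j = 8, and 8 ≠ 6  true
4) k + n = 4 + 2 = 6  true
5) |8 − 4| = 4; 4 ≤ 6  true
6) j = 8, and 8 ≠ 9  true

The assignment satisfies every constraint.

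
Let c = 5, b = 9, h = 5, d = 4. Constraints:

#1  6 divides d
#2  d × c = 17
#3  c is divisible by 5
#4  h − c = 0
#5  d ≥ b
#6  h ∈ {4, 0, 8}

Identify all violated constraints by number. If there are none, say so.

#1 4 = 6×0 + 4, so 6 does not divide 4  fails
#2 d × c = 4 × 5 = 20, not 17  fails
#3 5 / 5 = 1, so 5 divides 5  holds
#4 h − c = 5 − 5 = 0  holds
#5 d = 4, b = 9; 4 < 9 (want ≥)  fails
#6 h = 5 is not in {4, 0, 8}  fails

No — constraints 1, 2, 5, 6 are not satisfied.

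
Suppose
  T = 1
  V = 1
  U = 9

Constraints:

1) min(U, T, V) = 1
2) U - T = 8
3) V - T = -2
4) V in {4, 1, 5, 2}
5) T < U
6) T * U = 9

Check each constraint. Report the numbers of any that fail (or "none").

1) min(9, 1, 1) = 1 — holds.
2) U - T = 9 - 1 = 8 — holds.
3) V - T = 1 - 1 = 0, not -2 — does not hold.
4) V = 1 is in {4, 1, 5, 2} — holds.
5) T = 1, U = 9; 1 < 9 — holds.
6) T * U = 1 * 9 = 9 — holds.

Violated: 3.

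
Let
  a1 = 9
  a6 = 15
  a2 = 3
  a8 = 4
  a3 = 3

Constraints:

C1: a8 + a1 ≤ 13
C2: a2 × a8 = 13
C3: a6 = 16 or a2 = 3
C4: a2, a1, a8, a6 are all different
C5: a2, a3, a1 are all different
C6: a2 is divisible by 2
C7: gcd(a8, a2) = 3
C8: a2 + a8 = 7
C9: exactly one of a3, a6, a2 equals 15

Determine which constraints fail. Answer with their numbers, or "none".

No — constraints 2, 5, 6, and 7 are not satisfied.

C1: a8 + a1 = 4 + 9 = 13; 13 ≤ 13  true
C2: a2 × a8 = 3 × 4 = 12, not 13  false
C3: a6 = 15 ≠ 16, but a2 = 3 = 3 (second disjunct)  true
C4: values 3, 9, 4, 15 are pairwise distinct  true
C5: a2 = a3 = 3, not all different  false
C6: 3 = 2×1 + 1, so 2 does not divide 3  false
C7: gcd(4, 3) = 1, not 3  false
C8: a2 + a8 = 3 + 4 = 7  true
C9: a3=3, a6=15, a2=3; 1 of them equals 15  true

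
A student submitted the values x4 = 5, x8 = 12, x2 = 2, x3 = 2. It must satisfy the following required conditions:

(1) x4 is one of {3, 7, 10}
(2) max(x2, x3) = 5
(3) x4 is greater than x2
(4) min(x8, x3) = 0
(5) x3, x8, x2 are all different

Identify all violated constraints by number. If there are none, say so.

(1) x4 = 5 is not in {3, 7, 10} — violated.
(2) max(2, 2) = 2, not 5 — violated.
(3) x4 = 5, x2 = 2; 5 > 2 — satisfied.
(4) min(12, 2) = 2, not 0 — violated.
(5) x3 = x2 = 2, not all different — violated.

No — constraints 1, 2, 4, 5 are not satisfied.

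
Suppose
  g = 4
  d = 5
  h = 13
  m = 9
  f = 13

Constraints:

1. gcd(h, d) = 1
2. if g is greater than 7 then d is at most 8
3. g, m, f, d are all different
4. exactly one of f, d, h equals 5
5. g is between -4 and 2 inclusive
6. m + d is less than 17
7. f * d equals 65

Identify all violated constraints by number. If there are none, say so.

No — constraint 5 is not satisfied.

1. gcd(13, 5) = 1  ✓
2. g = 4, not > 7; antecedent false, conditional vacuously true  ✓
3. values 4, 9, 13, 5 are pairwise distinct  ✓
4. f=13, d=5, h=13; 1 of them equals 5  ✓
5. g = 4 is outside [-4, 2]  ✗
6. m + d = 9 + 5 = 14; 14 < 17  ✓
7. f * d = 13 * 5 = 65  ✓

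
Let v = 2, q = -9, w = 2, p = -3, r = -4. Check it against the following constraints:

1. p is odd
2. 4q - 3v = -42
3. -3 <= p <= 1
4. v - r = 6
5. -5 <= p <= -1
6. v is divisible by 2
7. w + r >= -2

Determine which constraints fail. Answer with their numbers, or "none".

None — every constraint holds.

1. p = -3 is odd — OK.
2. 4q - 3v = 4(-9) - 3(2) = -42 — OK.
3. p = -3 lies in [-3, 1] — OK.
4. v - r = 2 - (-4) = 6 — OK.
5. p = -3 lies in [-5, -1] — OK.
6. 2 / 2 = 1, so 2 divides 2 — OK.
7. w + r = 2 + (-4) = -2; -2 ≥ -2 — OK.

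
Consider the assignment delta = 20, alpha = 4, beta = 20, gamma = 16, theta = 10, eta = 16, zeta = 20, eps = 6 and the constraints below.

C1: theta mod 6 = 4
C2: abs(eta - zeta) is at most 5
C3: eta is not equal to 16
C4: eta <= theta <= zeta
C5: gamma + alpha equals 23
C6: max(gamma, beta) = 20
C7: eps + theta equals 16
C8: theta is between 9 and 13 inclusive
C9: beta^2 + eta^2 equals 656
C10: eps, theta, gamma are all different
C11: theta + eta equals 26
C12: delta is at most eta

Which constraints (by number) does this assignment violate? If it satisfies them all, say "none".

No — constraints 3, 4, 5, 12 are not satisfied.

C1: 10 mod 6 = 4 — holds.
C2: abs(16 - 20) = 4; 4 ≤ 5 — holds.
C3: eta = 16, but 16 is required to differ — fails.
C4: values 16, 10, 20; eta = 16 is not <= theta = 10 — fails.
C5: gamma + alpha = 16 + 4 = 20, not 23 — fails.
C6: max(16, 20) = 20 — holds.
C7: eps + theta = 6 + 10 = 16 — holds.
C8: theta = 10 lies in [9, 13] — holds.
C9: beta^2 + eta^2 = 20^2 + 16^2 = 400 + 256 = 656 — holds.
C10: values 6, 10, 16 are pairwise distinct — holds.
C11: theta + eta = 10 + 16 = 26 — holds.
C12: delta = 20, eta = 16; 20 > 16 (want ≤) — fails.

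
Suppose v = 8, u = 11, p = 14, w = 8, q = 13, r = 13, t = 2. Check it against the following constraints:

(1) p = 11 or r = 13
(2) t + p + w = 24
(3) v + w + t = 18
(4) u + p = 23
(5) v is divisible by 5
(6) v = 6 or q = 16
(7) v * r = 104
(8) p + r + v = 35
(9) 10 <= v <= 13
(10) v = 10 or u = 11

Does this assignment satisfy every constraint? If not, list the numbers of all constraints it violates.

No — constraints 4, 5, 6, and 9 are not satisfied.

(1) p = 14 ≠ 11, but r = 13 = 13 (second disjunct)  true
(2) t + p + w = 2 + 14 + 8 = 24  true
(3) v + w + t = 8 + 8 + 2 = 18  true
(4) u + p = 11 + 14 = 25, not 23  false
(5) 8 = 5*1 + 3, so 5 does not divide 8  false
(6) v = 8 ≠ 6 and q = 13 ≠ 16; both disjuncts false  false
(7) v * r = 8 * 13 = 104  true
(8) p + r + v = 14 + 13 + 8 = 35  true
(9) v = 8 is outside [10, 13]  false
(10) v = 8 ≠ 10, but u = 11 = 11 (second disjunct)  true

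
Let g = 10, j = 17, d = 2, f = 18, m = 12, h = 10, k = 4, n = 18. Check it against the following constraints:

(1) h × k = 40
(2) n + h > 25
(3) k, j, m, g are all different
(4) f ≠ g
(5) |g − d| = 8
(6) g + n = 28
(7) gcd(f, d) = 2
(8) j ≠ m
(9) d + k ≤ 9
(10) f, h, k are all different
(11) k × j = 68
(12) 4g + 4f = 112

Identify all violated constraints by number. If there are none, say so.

(1) h × k = 10 × 4 = 40 — holds.
(2) n + h = 18 + 10 = 28; 28 > 25 — holds.
(3) values 4, 17, 12, 10 are pairwise distinct — holds.
(4) f = 18, g = 10; distinct — holds.
(5) |10 − 2| = 8 — holds.
(6) g + n = 10 + 18 = 28 — holds.
(7) gcd(18, 2) = 2 — holds.
(8) j = 17, m = 12; distinct — holds.
(9) d + k = 2 + 4 = 6; 6 ≤ 9 — holds.
(10) values 18, 10, 4 are pairwise distinct — holds.
(11) k × j = 4 × 17 = 68 — holds.
(12) 4g + 4f = 4(10) + 4(18) = 112 — holds.

The assignment satisfies every constraint.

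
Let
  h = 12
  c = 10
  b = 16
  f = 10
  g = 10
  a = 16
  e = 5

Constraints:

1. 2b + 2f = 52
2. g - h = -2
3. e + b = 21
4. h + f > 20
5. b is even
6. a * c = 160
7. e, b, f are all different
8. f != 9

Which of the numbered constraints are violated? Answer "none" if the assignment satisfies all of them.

1. 2b + 2f = 2(16) + 2(10) = 52  true
2. g - h = 10 - 12 = -2  true
3. e + b = 5 + 16 = 21  true
4. h + f = 12 + 10 = 22; 22 > 20  true
5. b = 16 is even  true
6. a * c = 16 * 10 = 160  true
7. values 5, 16, 10 are pairwise distinct  true
8. f = 10, and 10 ≠ 9  true

All constraints are satisfied.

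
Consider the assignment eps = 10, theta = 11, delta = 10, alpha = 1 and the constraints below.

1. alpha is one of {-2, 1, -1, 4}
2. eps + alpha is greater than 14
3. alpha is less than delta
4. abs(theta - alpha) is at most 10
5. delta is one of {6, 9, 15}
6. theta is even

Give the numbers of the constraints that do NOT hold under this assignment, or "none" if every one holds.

1. alpha = 1 is in {-2, 1, -1, 4} — OK.
2. eps + alpha = 10 + 1 = 11; 11 ≤ 14, bound 14 not met — violated.
3. alpha = 1, delta = 10; 1 < 10 — OK.
4. abs(11 - 1) = 10; 10 ≤ 10 — OK.
5. delta = 10 is not in {6, 9, 15} — violated.
6. theta = 11 is odd — violated.

No — constraints 2, 5, 6 are not satisfied.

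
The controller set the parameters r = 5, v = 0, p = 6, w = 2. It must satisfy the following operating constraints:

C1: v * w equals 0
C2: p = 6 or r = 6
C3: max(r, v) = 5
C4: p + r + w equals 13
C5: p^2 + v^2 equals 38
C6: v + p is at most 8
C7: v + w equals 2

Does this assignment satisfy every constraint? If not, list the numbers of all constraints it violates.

C1: v * w = 0 * 2 = 0  ✔
C2: p = 6 = 6 (first disjunct)  ✔
C3: max(5, 0) = 5  ✔
C4: p + r + w = 6 + 5 + 2 = 13  ✔
C5: p^2 + v^2 = 6^2 + 0^2 = 36 + 0 = 36, not 38  ✘
C6: v + p = 0 + 6 = 6; 6 ≤ 8  ✔
C7: v + w = 0 + 2 = 2  ✔

Constraint 5 is violated.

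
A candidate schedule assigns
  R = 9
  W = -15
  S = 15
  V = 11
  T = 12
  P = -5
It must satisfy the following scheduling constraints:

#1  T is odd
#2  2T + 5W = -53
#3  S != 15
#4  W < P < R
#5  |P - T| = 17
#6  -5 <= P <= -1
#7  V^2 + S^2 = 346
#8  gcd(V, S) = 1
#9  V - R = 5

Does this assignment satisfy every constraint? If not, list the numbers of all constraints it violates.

Constraints 1, 2, 3, and 9 do not hold.

#1 T = 12 is even  FAIL
#2 2T + 5W = 2(12) + 5(-15) = -51, not -53  FAIL
#3 S = 15, but 15 is required to differ  FAIL
#4 values -15 < -5 < 9  OK
#5 |-5 - 12| = 17  OK
#6 P = -5 lies in [-5, -1]  OK
#7 V^2 + S^2 = 11^2 + 15^2 = 121 + 225 = 346  OK
#8 gcd(11, 15) = 1  OK
#9 V - R = 11 - 9 = 2, not 5  FAIL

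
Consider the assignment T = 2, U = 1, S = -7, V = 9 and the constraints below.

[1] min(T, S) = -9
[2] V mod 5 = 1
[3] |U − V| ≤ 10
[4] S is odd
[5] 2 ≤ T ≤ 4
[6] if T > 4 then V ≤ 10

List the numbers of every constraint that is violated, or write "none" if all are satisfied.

No — constraints 1, 2 are not satisfied.

[1] min(2, -7) = -7, not -9  FAIL
[2] 9 mod 5 = 4, not 1  FAIL
[3] |1 − 9| = 8; 8 ≤ 10  OK
[4] S = -7 is odd  OK
[5] T = 2 lies in [2, 4]  OK
[6] T = 2, not > 4; antecedent false, conditional vacuously true  OK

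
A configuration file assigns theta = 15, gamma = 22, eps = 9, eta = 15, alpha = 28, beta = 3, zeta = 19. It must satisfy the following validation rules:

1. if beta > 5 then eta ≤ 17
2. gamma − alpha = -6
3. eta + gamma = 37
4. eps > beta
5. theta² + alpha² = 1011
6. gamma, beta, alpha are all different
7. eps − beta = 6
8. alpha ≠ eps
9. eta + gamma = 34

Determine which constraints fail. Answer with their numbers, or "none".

Constraints 5 and 9 are violated.

1. beta = 3, not > 5; antecedent false, conditional vacuously true — holds.
2. gamma − alpha = 22 − 28 = -6 — holds.
3. eta + gamma = 15 + 22 = 37 — holds.
4. eps = 9, beta = 3; 9 > 3 — holds.
5. theta² + alpha² = 15² + 28² = 225 + 784 = 1009, not 1011 — does not hold.
6. values 22, 3, 28 are pairwise distinct — holds.
7. eps − beta = 9 − 3 = 6 — holds.
8. alpha = 28, eps = 9; distinct — holds.
9. eta + gamma = 15 + 22 = 37, not 34 — does not hold.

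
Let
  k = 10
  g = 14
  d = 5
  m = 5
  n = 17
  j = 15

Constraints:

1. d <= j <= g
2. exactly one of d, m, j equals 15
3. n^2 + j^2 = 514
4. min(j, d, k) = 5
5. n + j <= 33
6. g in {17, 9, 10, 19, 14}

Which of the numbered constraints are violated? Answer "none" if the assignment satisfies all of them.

1. values 5, 15, 14; j = 15 is not <= g = 14  fails
2. d=5, m=5, j=15; 1 of them equals 15  holds
3. n^2 + j^2 = 17^2 + 15^2 = 289 + 225 = 514  holds
4. min(15, 5, 10) = 5  holds
5. n + j = 17 + 15 = 32; 32 ≤ 33  holds
6. g = 14 is in {17, 9, 10, 19, 14}  holds

The assignment fails constraint 1.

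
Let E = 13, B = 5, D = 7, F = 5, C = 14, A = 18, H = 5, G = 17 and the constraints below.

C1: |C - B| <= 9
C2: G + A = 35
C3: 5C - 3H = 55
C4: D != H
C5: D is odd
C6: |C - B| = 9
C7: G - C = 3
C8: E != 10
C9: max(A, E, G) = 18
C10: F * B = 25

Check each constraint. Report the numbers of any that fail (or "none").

Yes — all constraints hold.

C1: |14 - 5| = 9; 9 ≤ 9  OK
C2: G + A = 17 + 18 = 35  OK
C3: 5C - 3H = 5(14) - 3(5) = 55  OK
C4: D = 7, H = 5; distinct  OK
C5: D = 7 is odd  OK
C6: |14 - 5| = 9  OK
C7: G - C = 17 - 14 = 3  OK
C8: E = 13, and 13 ≠ 10  OK
C9: max(18, 13, 17) = 18  OK
C10: F * B = 5 * 5 = 25  OK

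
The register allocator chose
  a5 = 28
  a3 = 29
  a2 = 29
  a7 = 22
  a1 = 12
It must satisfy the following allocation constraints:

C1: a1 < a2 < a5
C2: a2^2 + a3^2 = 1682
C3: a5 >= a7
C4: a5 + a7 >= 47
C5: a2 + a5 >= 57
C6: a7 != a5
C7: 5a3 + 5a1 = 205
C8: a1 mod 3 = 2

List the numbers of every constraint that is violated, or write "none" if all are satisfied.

C1: values 12, 29, 28; a2 = 29 is not < a5 = 28  no
C2: a2^2 + a3^2 = 29^2 + 29^2 = 841 + 841 = 1682  yes
C3: a5 = 28, a7 = 22; 28 ≥ 22  yes
C4: a5 + a7 = 28 + 22 = 50; 50 ≥ 47  yes
C5: a2 + a5 = 29 + 28 = 57; 57 ≥ 57  yes
C6: a7 = 22, a5 = 28; distinct  yes
C7: 5a3 + 5a1 = 5(29) + 5(12) = 205  yes
C8: 12 mod 3 = 0, not 2  no

Violated: 1 and 8.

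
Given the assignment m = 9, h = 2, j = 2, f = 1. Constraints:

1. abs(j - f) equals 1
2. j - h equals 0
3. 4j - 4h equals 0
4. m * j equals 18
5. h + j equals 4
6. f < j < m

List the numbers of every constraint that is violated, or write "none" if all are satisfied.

1. abs(2 - 1) = 1 — holds.
2. j - h = 2 - 2 = 0 — holds.
3. 4j - 4h = 4(2) - 4(2) = 0 — holds.
4. m * j = 9 * 2 = 18 — holds.
5. h + j = 2 + 2 = 4 — holds.
6. values 1 < 2 < 9 — holds.

No violations.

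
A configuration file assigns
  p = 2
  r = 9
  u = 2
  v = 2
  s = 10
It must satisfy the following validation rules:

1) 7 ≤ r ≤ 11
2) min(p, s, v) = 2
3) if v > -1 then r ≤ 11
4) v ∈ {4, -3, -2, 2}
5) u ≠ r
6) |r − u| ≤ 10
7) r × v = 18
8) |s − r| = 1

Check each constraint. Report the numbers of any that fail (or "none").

None — every constraint holds.

1) r = 9 lies in [7, 11]  true
2) min(2, 10, 2) = 2  true
3) v = 2 > -1, so we need r ≤ 11; r = 9 ≤ 11  true
4) v = 2 is in {4, -3, -2, 2}  true
5) u = 2, r = 9; distinct  true
6) |9 − 2| = 7; 7 ≤ 10  true
7) r × v = 9 × 2 = 18  true
8) |10 − 9| = 1  true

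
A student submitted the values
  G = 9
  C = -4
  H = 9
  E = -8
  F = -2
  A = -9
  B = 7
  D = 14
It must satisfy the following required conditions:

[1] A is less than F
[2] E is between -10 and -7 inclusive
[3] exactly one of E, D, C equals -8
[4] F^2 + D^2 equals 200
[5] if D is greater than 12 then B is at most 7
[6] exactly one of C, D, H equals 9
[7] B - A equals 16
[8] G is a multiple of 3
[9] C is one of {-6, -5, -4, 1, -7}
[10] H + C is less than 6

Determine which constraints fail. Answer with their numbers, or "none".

The assignment satisfies every constraint.

[1] A = -9, F = -2; -9 < -2 — holds.
[2] E = -8 lies in [-10, -7] — holds.
[3] E=-8, D=14, C=-4; 1 of them equals -8 — holds.
[4] F^2 + D^2 = (-2)^2 + 14^2 = 4 + 196 = 200 — holds.
[5] D = 14 > 12, so we need B ≤ 7; B = 7 ≤ 7 — holds.
[6] C=-4, D=14, H=9; 1 of them equals 9 — holds.
[7] B - A = 7 - (-9) = 16 — holds.
[8] 9 / 3 = 3, so 3 divides 9 — holds.
[9] C = -4 is in {-6, -5, -4, 1, -7} — holds.
[10] H + C = 9 + (-4) = 5; 5 < 6 — holds.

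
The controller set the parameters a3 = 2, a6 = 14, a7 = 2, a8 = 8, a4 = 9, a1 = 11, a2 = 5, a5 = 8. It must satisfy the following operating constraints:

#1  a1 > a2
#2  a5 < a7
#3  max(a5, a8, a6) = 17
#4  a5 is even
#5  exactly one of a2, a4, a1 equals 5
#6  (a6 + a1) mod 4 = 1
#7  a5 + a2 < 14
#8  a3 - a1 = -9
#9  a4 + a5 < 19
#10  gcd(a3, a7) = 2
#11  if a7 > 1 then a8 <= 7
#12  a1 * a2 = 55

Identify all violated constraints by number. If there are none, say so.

#1 a1 = 11, a2 = 5; 11 > 5  OK
#2 a5 = 8, a7 = 2; 8 ≥ 2 (want <)  FAIL
#3 max(8, 8, 14) = 14, not 17  FAIL
#4 a5 = 8 is even  OK
#5 a2=5, a4=9, a1=11; 1 of them equals 5  OK
#6 a6 + a1 = 25; 25 mod 4 = 1  OK
#7 a5 + a2 = 8 + 5 = 13; 13 < 14  OK
#8 a3 - a1 = 2 - 11 = -9  OK
#9 a4 + a5 = 9 + 8 = 17; 17 < 19  OK
#10 gcd(2, 2) = 2  OK
#11 a7 = 2 > 1, so we need a8 ≤ 7; but a8 = 8 > 7  FAIL
#12 a1 * a2 = 11 * 5 = 55  OK

Violated: 2, 3, 11.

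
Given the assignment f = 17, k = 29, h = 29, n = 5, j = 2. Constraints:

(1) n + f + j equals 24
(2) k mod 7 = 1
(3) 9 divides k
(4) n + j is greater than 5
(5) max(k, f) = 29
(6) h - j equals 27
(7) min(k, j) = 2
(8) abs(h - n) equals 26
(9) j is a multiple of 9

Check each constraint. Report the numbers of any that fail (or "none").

(1) n + f + j = 5 + 17 + 2 = 24 — holds.
(2) 29 mod 7 = 1 — holds.
(3) 29 = 9*3 + 2, so 9 does not divide 29 — fails.
(4) n + j = 5 + 2 = 7; 7 > 5 — holds.
(5) max(29, 17) = 29 — holds.
(6) h - j = 29 - 2 = 27 — holds.
(7) min(29, 2) = 2 — holds.
(8) abs(29 - 5) = 24, not 26 — fails.
(9) 2 = 9*0 + 2, so 9 does not divide 2 — fails.

Constraints 3, 8, and 9 are violated.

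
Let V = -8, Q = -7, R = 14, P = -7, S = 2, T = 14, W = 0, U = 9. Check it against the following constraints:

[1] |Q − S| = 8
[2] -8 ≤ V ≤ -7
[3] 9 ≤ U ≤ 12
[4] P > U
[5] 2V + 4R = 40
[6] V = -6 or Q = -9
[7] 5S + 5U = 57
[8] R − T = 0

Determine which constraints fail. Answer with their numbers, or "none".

[1] |-7 − 2| = 9, not 8  ✗
[2] V = -8 lies in [-8, -7]  ✓
[3] U = 9 lies in [9, 12]  ✓
[4] P = -7, U = 9; -7 ≤ 9 (want >)  ✗
[5] 2V + 4R = 2(-8) + 4(14) = 40  ✓
[6] V = -8 ≠ -6 and Q = -7 ≠ -9; both disjuncts false  ✗
[7] 5S + 5U = 5(2) + 5(9) = 55, not 57  ✗
[8] R − T = 14 − 14 = 0  ✓

No — constraints 1, 4, 6, and 7 are not satisfied.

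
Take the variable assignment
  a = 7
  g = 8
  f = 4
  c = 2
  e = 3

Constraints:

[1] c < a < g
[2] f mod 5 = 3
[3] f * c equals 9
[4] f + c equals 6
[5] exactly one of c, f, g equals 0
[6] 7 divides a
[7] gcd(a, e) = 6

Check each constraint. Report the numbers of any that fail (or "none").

The assignment fails constraints 2, 3, 5, and 7.

[1] values 2 < 7 < 8  holds
[2] 4 mod 5 = 4, not 3  fails
[3] f * c = 4 * 2 = 8, not 9  fails
[4] f + c = 4 + 2 = 6  holds
[5] c=2, f=4, g=8; 0 of them equal 0, not exactly one  fails
[6] 7 / 7 = 1, so 7 divides 7  holds
[7] gcd(7, 3) = 1, not 6  fails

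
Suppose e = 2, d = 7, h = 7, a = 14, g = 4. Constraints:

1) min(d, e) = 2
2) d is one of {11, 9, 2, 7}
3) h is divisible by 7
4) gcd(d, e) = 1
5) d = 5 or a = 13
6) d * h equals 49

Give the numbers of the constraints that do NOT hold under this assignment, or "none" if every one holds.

1) min(7, 2) = 2  ✔
2) d = 7 is in {11, 9, 2, 7}  ✔
3) 7 / 7 = 1, so 7 divides 7  ✔
4) gcd(7, 2) = 1  ✔
5) d = 7 ≠ 5 and a = 14 ≠ 13; both disjuncts false  ✘
6) d * h = 7 * 7 = 49  ✔

The assignment fails constraint 5.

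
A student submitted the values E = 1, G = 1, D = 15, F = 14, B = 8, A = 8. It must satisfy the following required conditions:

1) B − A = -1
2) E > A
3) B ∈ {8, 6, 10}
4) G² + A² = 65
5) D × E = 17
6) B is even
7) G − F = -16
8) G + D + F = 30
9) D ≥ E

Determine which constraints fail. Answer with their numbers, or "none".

1) B − A = 8 − 8 = 0, not -1 — does not hold.
2) E = 1, A = 8; 1 ≤ 8 (want >) — does not hold.
3) B = 8 is in {8, 6, 10} — holds.
4) G² + A² = 1² + 8² = 1 + 64 = 65 — holds.
5) D × E = 15 × 1 = 15, not 17 — does not hold.
6) B = 8 is even — holds.
7) G − F = 1 − 14 = -13, not -16 — does not hold.
8) G + D + F = 1 + 15 + 14 = 30 — holds.
9) D = 15, E = 1; 15 ≥ 1 — holds.

The assignment fails constraints 1, 2, 5, and 7.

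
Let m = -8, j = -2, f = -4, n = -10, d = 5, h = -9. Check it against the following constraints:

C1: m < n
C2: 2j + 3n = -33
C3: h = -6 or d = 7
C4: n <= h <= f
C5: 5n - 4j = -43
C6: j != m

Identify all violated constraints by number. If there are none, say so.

C1: m = -8, n = -10; -8 ≥ -10 (want <)  false
C2: 2j + 3n = 2(-2) + 3(-10) = -34, not -33  false
C3: h = -9 ≠ -6 and d = 5 ≠ 7; both disjuncts false  false
C4: values -10 <= -9 <= -4  true
C5: 5n - 4j = 5(-10) - 4(-2) = -42, not -43  false
C6: j = -2, m = -8; distinct  true

Violated: 1, 2, 3, and 5.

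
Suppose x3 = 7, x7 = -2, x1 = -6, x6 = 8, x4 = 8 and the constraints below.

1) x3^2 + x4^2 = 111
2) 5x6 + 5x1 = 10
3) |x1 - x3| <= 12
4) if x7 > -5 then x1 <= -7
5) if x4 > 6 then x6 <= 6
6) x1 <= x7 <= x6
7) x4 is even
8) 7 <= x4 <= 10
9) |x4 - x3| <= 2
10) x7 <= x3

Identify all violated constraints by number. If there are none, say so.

Violated: 1, 3, 4, and 5.

1) x3^2 + x4^2 = 7^2 + 8^2 = 49 + 64 = 113, not 111  ✗
2) 5x6 + 5x1 = 5(8) + 5(-6) = 10  ✓
3) |-6 - 7| = 13; 13 > 12, exceeds bound 12  ✗
4) x7 = -2 > -5, so we need x1 ≤ -7; but x1 = -6 > -7  ✗
5) x4 = 8 > 6, so we need x6 ≤ 6; but x6 = 8 > 6  ✗
6) values -6 <= -2 <= 8  ✓
7) x4 = 8 is even  ✓
8) x4 = 8 lies in [7, 10]  ✓
9) |8 - 7| = 1; 1 ≤ 2  ✓
10) x7 = -2, x3 = 7; -2 ≤ 7  ✓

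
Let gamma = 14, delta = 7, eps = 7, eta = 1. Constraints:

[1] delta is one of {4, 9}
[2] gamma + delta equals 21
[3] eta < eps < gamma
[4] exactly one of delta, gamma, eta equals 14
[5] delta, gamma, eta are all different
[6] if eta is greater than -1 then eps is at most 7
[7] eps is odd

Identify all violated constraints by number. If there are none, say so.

[1] delta = 7 is not in {4, 9} — violated.
[2] gamma + delta = 14 + 7 = 21 — OK.
[3] values 1 < 7 < 14 — OK.
[4] delta=7, gamma=14, eta=1; 1 of them equals 14 — OK.
[5] values 7, 14, 1 are pairwise distinct — OK.
[6] eta = 1 > -1, so we need eps ≤ 7; eps = 7 ≤ 7 — OK.
[7] eps = 7 is odd — OK.

Violated: 1.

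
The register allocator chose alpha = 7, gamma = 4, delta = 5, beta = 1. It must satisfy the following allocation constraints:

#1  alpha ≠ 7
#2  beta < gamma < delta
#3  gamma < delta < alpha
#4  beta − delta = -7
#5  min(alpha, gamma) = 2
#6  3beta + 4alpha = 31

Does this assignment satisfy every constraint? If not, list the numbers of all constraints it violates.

No — constraints 1, 4, and 5 are not satisfied.

#1 alpha = 7, but 7 is required to differ  FAIL
#2 values 1 < 4 < 5  OK
#3 values 4 < 5 < 7  OK
#4 beta − delta = 1 − 5 = -4, not -7  FAIL
#5 min(7, 4) = 4, not 2  FAIL
#6 3beta + 4alpha = 3(1) + 4(7) = 31  OK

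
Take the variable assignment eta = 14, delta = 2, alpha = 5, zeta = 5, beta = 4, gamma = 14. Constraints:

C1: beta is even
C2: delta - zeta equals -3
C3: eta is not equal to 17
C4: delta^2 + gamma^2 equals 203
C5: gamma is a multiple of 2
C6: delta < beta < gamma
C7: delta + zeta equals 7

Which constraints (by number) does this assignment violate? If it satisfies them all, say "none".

C1: beta = 4 is even — holds.
C2: delta - zeta = 2 - 5 = -3 — holds.
C3: eta = 14, and 14 ≠ 17 — holds.
C4: delta^2 + gamma^2 = 2^2 + 14^2 = 4 + 196 = 200, not 203 — does not hold.
C5: 14 / 2 = 7, so 2 divides 14 — holds.
C6: values 2 < 4 < 14 — holds.
C7: delta + zeta = 2 + 5 = 7 — holds.

No — constraint 4 is not satisfied.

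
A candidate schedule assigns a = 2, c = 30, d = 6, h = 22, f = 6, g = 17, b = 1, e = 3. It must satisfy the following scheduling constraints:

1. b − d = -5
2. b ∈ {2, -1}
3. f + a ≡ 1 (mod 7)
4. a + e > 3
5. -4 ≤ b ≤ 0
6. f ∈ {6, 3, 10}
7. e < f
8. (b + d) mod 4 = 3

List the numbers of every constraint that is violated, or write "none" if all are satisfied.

The assignment fails constraints 2 and 5.

1. b − d = 1 − 6 = -5 — OK.
2. b = 1 is not in {2, -1} — violated.
3. f + a = 8; 8 mod 7 = 1 — OK.
4. a + e = 2 + 3 = 5; 5 > 3 — OK.
5. b = 1 is outside [-4, 0] — violated.
6. f = 6 is in {6, 3, 10} — OK.
7. e = 3, f = 6; 3 < 6 — OK.
8. b + d = 7; 7 mod 4 = 3 — OK.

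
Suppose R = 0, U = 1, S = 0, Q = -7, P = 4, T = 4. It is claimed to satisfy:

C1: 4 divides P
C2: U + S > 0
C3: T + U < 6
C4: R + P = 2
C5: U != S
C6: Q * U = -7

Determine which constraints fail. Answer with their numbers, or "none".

Constraint 4 does not hold.

C1: 4 / 4 = 1, so 4 divides 4  holds
C2: U + S = 1 + 0 = 1; 1 > 0  holds
C3: T + U = 4 + 1 = 5; 5 < 6  holds
C4: R + P = 0 + 4 = 4, not 2  fails
C5: U = 1, S = 0; distinct  holds
C6: Q * U = -7 * 1 = -7  holds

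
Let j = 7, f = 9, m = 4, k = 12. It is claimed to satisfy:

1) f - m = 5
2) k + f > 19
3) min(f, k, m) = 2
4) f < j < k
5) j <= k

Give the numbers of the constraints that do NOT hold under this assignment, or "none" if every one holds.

1) f - m = 9 - 4 = 5  true
2) k + f = 12 + 9 = 21; 21 > 19  true
3) min(9, 12, 4) = 4, not 2  false
4) values 9, 7, 12; f = 9 is not < j = 7  false
5) j = 7, k = 12; 7 ≤ 12  true

Violated: 3, 4.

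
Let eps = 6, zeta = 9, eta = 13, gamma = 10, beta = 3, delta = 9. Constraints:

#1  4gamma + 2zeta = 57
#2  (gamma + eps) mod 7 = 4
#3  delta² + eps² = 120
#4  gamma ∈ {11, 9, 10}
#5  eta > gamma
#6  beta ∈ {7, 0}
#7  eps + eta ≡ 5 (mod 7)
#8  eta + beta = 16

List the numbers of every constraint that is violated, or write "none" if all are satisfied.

#1 4gamma + 2zeta = 4(10) + 2(9) = 58, not 57  false
#2 gamma + eps = 16; 16 mod 7 = 2, not 4  false
#3 delta² + eps² = 9² + 6² = 81 + 36 = 117, not 120  false
#4 gamma = 10 is in {11, 9, 10}  true
#5 eta = 13, gamma = 10; 13 > 10  true
#6 beta = 3 is not in {7, 0}  false
#7 eps + eta = 19; 19 mod 7 = 5  true
#8 eta + beta = 13 + 3 = 16  true

Constraints 1, 2, 3, and 6 are violated.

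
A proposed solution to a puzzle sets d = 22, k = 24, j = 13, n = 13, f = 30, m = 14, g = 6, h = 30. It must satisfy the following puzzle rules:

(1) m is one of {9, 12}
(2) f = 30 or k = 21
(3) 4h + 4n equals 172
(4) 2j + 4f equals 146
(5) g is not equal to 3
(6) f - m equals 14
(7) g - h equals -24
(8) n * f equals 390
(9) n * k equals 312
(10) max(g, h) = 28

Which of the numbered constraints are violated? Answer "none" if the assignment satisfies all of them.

(1) m = 14 is not in {9, 12} — fails.
(2) f = 30 = 30 (first disjunct) — holds.
(3) 4h + 4n = 4(30) + 4(13) = 172 — holds.
(4) 2j + 4f = 2(13) + 4(30) = 146 — holds.
(5) g = 6, and 6 ≠ 3 — holds.
(6) f - m = 30 - 14 = 16, not 14 — fails.
(7) g - h = 6 - 30 = -24 — holds.
(8) n * f = 13 * 30 = 390 — holds.
(9) n * k = 13 * 24 = 312 — holds.
(10) max(6, 30) = 30, not 28 — fails.

Constraints 1, 6, and 10 are violated.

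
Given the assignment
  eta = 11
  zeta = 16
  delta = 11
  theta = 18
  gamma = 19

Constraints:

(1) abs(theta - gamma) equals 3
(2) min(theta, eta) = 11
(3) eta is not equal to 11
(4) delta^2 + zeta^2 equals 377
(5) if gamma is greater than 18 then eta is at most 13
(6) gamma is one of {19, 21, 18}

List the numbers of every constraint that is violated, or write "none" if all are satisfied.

(1) abs(18 - 19) = 1, not 3 — violated.
(2) min(18, 11) = 11 — OK.
(3) eta = 11, but 11 is required to differ — violated.
(4) delta^2 + zeta^2 = 11^2 + 16^2 = 121 + 256 = 377 — OK.
(5) gamma = 19 > 18, so we need eta ≤ 13; eta = 11 ≤ 13 — OK.
(6) gamma = 19 is in {19, 21, 18} — OK.

Violated: 1, 3.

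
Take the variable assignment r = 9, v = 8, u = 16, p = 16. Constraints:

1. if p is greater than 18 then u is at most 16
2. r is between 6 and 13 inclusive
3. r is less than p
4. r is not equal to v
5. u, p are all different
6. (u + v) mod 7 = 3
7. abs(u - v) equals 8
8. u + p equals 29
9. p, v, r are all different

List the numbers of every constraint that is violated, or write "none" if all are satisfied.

1. p = 16, not > 18; antecedent false, conditional vacuously true — satisfied.
2. r = 9 lies in [6, 13] — satisfied.
3. r = 9, p = 16; 9 < 16 — satisfied.
4. r = 9, v = 8; distinct — satisfied.
5. u = p = 16, not all different — violated.
6. u + v = 24; 24 mod 7 = 3 — satisfied.
7. abs(16 - 8) = 8 — satisfied.
8. u + p = 16 + 16 = 32, not 29 — violated.
9. values 16, 8, 9 are pairwise distinct — satisfied.

Violated: 5, 8.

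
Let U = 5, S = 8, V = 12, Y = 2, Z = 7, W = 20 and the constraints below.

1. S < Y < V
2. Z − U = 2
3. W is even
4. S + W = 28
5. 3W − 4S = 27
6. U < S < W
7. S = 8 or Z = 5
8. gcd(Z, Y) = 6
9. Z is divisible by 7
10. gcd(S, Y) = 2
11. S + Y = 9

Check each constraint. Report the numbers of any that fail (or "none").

1. values 8, 2, 12; S = 8 is not < Y = 2 — violated.
2. Z − U = 7 − 5 = 2 — OK.
3. W = 20 is even — OK.
4. S + W = 8 + 20 = 28 — OK.
5. 3W − 4S = 3(20) − 4(8) = 28, not 27 — violated.
6. values 5 < 8 < 20 — OK.
7. S = 8 = 8 (first disjunct) — OK.
8. gcd(7, 2) = 1, not 6 — violated.
9. 7 / 7 = 1, so 7 divides 7 — OK.
10. gcd(8, 2) = 2 — OK.
11. S + Y = 8 + 2 = 10, not 9 — violated.

Constraints 1, 5, 8, and 11 do not hold.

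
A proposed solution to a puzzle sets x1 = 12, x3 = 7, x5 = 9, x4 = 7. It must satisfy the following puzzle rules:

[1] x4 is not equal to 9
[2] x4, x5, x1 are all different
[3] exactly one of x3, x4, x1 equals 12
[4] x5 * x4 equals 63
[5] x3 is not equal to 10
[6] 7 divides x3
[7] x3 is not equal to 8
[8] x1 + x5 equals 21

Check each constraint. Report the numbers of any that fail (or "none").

[1] x4 = 7, and 7 ≠ 9 — holds.
[2] values 7, 9, 12 are pairwise distinct — holds.
[3] x3=7, x4=7, x1=12; 1 of them equals 12 — holds.
[4] x5 * x4 = 9 * 7 = 63 — holds.
[5] x3 = 7, and 7 ≠ 10 — holds.
[6] 7 / 7 = 1, so 7 divides 7 — holds.
[7] x3 = 7, and 7 ≠ 8 — holds.
[8] x1 + x5 = 12 + 9 = 21 — holds.

No violations.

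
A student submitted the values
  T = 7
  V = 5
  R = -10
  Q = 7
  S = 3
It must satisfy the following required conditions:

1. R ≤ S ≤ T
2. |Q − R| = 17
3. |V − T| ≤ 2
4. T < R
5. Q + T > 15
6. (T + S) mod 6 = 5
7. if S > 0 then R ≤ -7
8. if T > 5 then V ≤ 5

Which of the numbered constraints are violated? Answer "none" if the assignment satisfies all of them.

Constraints 4, 5, 6 do not hold.

1. values -10 ≤ 3 ≤ 7  ✓
2. |7 − (-10)| = 17  ✓
3. |5 − 7| = 2; 2 ≤ 2  ✓
4. T = 7, R = -10; 7 ≥ -10 (want <)  ✗
5. Q + T = 7 + 7 = 14; 14 ≤ 15, bound 15 not met  ✗
6. T + S = 10; 10 mod 6 = 4, not 5  ✗
7. S = 3 > 0, so we need R ≤ -7; R = -10 ≤ -7  ✓
8. T = 7 > 5, so we need V ≤ 5; V = 5 ≤ 5  ✓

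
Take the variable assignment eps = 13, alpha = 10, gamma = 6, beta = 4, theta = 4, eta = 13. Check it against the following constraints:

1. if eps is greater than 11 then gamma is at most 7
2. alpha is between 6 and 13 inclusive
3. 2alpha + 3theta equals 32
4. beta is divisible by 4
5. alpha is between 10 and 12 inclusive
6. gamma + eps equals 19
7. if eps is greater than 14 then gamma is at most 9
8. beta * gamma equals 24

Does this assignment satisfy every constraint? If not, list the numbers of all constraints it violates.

None — every constraint holds.

1. eps = 13 > 11, so we need gamma ≤ 7; gamma = 6 ≤ 7 — satisfied.
2. alpha = 10 lies in [6, 13] — satisfied.
3. 2alpha + 3theta = 2(10) + 3(4) = 32 — satisfied.
4. 4 / 4 = 1, so 4 divides 4 — satisfied.
5. alpha = 10 lies in [10, 12] — satisfied.
6. gamma + eps = 6 + 13 = 19 — satisfied.
7. eps = 13, not > 14; antecedent false, conditional vacuously true — satisfied.
8. beta * gamma = 4 * 6 = 24 — satisfied.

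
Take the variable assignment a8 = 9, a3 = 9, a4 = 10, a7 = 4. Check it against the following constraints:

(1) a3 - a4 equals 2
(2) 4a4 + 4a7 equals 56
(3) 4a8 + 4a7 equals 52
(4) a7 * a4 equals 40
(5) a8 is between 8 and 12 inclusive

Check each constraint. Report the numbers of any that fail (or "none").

(1) a3 - a4 = 9 - 10 = -1, not 2  ✗
(2) 4a4 + 4a7 = 4(10) + 4(4) = 56  ✓
(3) 4a8 + 4a7 = 4(9) + 4(4) = 52  ✓
(4) a7 * a4 = 4 * 10 = 40  ✓
(5) a8 = 9 lies in [8, 12]  ✓

Constraint 1 is violated.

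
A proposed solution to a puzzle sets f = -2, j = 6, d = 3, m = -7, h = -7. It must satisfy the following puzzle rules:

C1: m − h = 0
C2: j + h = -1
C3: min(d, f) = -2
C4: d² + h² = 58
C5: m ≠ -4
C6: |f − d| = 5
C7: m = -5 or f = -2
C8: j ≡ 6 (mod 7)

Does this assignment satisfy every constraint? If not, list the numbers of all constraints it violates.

C1: m − h = -7 − (-7) = 0 — satisfied.
C2: j + h = 6 + (-7) = -1 — satisfied.
C3: min(3, -2) = -2 — satisfied.
C4: d² + h² = 3² + (-7)² = 9 + 49 = 58 — satisfied.
C5: m = -7, and -7 ≠ -4 — satisfied.
C6: |-2 − 3| = 5 — satisfied.
C7: m = -7 ≠ -5, but f = -2 = -2 (second disjunct) — satisfied.
C8: 6 mod 7 = 6 — satisfied.

All constraints are satisfied.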